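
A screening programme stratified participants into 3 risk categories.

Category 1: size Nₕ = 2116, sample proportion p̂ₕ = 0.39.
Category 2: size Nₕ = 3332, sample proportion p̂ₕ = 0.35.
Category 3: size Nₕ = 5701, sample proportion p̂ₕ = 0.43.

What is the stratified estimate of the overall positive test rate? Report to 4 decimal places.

0.3985

N = 2116 + 3332 + 5701 = 11149.
Overall proportion = Σ (Nₕ/N)·p̂ₕ.
Σ Nₕp̂ₕ = 825.24 + 1166.2 + 2451.43 = 4442.87.
4442.87 / 11149 = 0.398499... → 0.3985.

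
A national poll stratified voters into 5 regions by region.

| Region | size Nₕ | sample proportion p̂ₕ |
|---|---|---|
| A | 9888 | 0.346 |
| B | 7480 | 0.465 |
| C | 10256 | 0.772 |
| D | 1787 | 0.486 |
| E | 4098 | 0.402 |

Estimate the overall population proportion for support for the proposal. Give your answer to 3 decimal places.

N = 9888 + 7480 + 10256 + 1787 + 4098 = 33509.
Overall proportion = Σ (Nₕ/N)·p̂ₕ.
Σ Nₕp̂ₕ = 3421.248 + 3478.2 + 7917.632 + 868.482 + 1647.396 = 17332.958.
17332.958 / 33509 = 0.51726... → 0.517.

0.517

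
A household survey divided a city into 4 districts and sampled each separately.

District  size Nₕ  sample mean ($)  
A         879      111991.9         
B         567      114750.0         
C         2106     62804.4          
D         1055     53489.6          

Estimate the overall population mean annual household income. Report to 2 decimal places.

76449.26

N = 879 + 567 + 2106 + 1055 = 4607.
Overall mean = Σ (Nₕ/N)·x̄ₕ — weight by population share, not a simple average.
Σ Nₕx̄ₕ = 879·111991.9 + 567·114750.0 + 2106·62804.4 + 1055·53489.6 = 98440880.1 + 65063250 + 132266066.4 + 56431528 = 352201724.5.
Divide by N: 352201724.5 / 4607 = 76449.2565... → 76449.26.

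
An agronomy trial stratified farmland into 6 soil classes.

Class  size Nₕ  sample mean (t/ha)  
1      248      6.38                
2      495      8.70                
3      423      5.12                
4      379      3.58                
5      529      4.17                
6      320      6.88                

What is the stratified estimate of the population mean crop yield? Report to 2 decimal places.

N = 248 + 495 + 423 + 379 + 529 + 320 = 2394.
Overall mean = Σ (Nₕ/N)·x̄ₕ — weight by population share, not a simple average.
Σ Nₕx̄ₕ = 248·6.38 + 495·8.70 + 423·5.12 + 379·3.58 + 529·4.17 + 320·6.88 = 1582.24 + 4306.5 + 2165.76 + 1356.82 + 2205.93 + 2201.6 = 13818.85.
Divide by N: 13818.85 / 2394 = 5.7723... → 5.77.

5.77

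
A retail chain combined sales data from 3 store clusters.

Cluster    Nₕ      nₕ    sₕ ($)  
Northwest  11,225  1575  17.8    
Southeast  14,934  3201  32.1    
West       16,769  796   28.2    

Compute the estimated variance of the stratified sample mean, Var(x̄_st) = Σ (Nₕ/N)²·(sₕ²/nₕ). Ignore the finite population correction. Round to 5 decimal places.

N = 42928; Wₕ = Nₕ/N.
cluster Northwest: (11225/42928)²·17.8²/1575 = 0.01375469
cluster Southeast: (14934/42928)²·32.1²/3201 = 0.03895789
cluster West: (16769/42928)²·28.2²/796 = 0.15244675
Sum = 0.20515933 → 0.20516.

0.20516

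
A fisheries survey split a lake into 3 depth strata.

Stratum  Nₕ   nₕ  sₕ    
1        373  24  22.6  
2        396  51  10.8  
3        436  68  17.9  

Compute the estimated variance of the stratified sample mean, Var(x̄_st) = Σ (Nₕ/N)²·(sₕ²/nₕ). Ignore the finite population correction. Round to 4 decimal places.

N = 1205. Term for each stratum: Wₕ²sₕ²/nₕ.
Var(x̄_st) = 2.0391502 + 0.2469981 + 0.6168734 = 2.9030216 → 2.9030.

2.9030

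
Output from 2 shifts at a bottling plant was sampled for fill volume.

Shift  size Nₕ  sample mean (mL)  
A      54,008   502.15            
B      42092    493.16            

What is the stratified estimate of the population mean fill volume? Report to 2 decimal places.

498.21

x̄_st = (Σ Nₕx̄ₕ) / (Σ Nₕ) = (54008·502.15 + 42092·493.16) / 96100
= 47878207.92 / 96100 = 498.2124... → 498.21.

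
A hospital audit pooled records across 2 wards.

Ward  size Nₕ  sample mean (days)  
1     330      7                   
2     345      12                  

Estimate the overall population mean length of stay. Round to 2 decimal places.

x̄_st = (Σ Nₕx̄ₕ) / (Σ Nₕ) = (330·7 + 345·12) / 675
= 6450 / 675 = 9.5556... → 9.56.

9.56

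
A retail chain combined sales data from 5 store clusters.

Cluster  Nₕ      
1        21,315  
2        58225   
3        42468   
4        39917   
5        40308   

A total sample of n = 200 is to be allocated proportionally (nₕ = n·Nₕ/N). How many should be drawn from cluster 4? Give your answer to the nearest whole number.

Share of cluster 4 = 39917/202233 = 0.19738.
Allocate 200 × 0.19738 = 39.476... → 39.

39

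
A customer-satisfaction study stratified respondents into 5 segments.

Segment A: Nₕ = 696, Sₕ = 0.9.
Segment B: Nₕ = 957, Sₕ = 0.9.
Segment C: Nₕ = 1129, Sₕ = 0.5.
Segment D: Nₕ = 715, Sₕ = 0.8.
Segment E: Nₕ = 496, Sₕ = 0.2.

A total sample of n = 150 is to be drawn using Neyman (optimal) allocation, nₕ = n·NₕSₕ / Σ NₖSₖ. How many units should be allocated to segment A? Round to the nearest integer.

Σ NₕSₕ = 696·0.9 + 957·0.9 + 1129·0.5 + 715·0.8 + 496·0.2 = 2723.4.
Share for A: 626.4/2723.4 = 0.23001.
n_A = 150 × 0.23001 = 34.501... → 35.

35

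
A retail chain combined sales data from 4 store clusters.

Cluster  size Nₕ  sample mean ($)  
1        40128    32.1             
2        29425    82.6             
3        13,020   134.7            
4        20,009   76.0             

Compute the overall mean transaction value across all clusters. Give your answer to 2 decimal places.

68.17

x̄_st = (Σ Nₕx̄ₕ) / (Σ Nₕ) = (40128·32.1 + 29425·82.6 + 13020·134.7 + 20009·76.0) / 102582
= 6993091.8 / 102582 = 68.1707... → 68.17.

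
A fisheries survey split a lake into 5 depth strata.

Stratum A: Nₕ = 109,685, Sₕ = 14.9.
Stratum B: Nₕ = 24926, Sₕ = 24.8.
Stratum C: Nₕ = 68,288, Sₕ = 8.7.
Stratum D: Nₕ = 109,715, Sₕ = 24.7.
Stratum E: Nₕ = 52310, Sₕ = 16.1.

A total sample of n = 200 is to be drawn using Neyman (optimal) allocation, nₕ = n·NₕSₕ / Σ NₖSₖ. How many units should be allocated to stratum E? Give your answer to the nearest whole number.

Σ NₕSₕ = 109685·14.9 + 24926·24.8 + 68288·8.7 + 109715·24.7 + 52310·16.1 = 6398728.4.
Share for E: 842191/6398728.4 = 0.13162.
n_E = 200 × 0.13162 = 26.324... → 26.

26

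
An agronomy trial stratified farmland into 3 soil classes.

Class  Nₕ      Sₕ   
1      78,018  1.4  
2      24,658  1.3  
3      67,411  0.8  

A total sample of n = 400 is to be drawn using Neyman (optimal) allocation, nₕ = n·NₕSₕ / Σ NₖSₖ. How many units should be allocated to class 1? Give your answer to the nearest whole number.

224

1: NₕSₕ = 78018·1.4 = 109225.2
2: NₕSₕ = 24658·1.3 = 32055.4
3: NₕSₕ = 67411·0.8 = 53928.8
Σ NₕSₕ = 195209.4.
n_1 = 400·109225.2/195209.4 = 223.811... → 224.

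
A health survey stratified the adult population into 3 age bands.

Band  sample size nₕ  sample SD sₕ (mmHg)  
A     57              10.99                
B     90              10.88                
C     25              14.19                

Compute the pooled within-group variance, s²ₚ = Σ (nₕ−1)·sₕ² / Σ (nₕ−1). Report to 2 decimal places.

130.96

A: (57−1)·10.99² = 56·120.7801 = 6763.6856
B: (90−1)·10.88² = 89·118.3744 = 10535.3216
C: (25−1)·14.19² = 24·201.3561 = 4832.5464
Numerator = 22131.5536; denominator = Σ(nₕ−1) = 169.
s²ₚ = 22131.5536/169 = 130.9559... → 130.96.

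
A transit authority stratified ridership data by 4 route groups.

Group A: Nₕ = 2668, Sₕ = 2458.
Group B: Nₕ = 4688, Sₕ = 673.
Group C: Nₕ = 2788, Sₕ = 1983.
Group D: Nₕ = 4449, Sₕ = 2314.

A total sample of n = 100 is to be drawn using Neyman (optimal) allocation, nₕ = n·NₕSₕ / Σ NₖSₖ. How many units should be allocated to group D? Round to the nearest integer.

Σ NₕSₕ = 2668·2458 + 4688·673 + 2788·1983 + 4449·2314 = 25536558.
Share for D: 10294986/25536558 = 0.40315.
n_D = 100 × 0.40315 = 40.315... → 40.

40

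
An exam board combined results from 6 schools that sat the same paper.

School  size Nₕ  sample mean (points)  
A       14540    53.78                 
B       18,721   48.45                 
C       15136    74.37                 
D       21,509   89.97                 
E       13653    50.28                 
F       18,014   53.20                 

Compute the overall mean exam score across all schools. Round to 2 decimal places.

N = 101573; weights Wₕ = Nₕ/N = (0.1431, 0.1843, 0.1490, 0.2118, 0.1344, 0.1774).
x̄_st = Σ Wₕ·x̄ₕ = 0.1431·53.78 + 0.1843·48.45 + 0.1490·74.37 + 0.2118·89.97 + 0.1344·50.28 + 0.1774·53.20 ≈ 62.9561...
→ 62.96.

62.96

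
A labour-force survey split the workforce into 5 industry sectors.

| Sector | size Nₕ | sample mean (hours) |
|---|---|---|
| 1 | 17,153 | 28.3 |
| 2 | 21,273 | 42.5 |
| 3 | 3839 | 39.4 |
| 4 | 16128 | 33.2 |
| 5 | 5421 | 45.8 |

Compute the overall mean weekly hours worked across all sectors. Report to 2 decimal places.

N = 63814; weights Wₕ = Nₕ/N = (0.2688, 0.3334, 0.0602, 0.2527, 0.0850).
x̄_st = Σ Wₕ·x̄ₕ = 0.2688·28.3 + 0.3334·42.5 + 0.0602·39.4 + 0.2527·33.2 + 0.0850·45.8 ≈ 36.4265...
→ 36.43.

36.43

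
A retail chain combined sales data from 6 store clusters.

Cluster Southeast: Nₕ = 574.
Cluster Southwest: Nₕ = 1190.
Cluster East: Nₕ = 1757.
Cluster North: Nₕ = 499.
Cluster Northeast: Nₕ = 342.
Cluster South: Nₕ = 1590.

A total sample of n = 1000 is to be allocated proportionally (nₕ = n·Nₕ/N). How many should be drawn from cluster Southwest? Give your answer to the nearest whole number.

Share of cluster Southwest = 1190/5952 = 0.19993.
Allocate 1000 × 0.19993 = 199.933... → 200.

200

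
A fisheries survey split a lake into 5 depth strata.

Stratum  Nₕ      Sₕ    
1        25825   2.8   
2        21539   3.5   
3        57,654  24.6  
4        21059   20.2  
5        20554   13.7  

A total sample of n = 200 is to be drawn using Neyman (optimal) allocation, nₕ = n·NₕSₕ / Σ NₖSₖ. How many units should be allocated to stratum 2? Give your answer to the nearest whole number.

7

Σ NₕSₕ = 25825·2.8 + 21539·3.5 + 57654·24.6 + 21059·20.2 + 20554·13.7 = 2272966.5.
Share for 2: 75386.5/2272966.5 = 0.03317.
n_2 = 200 × 0.03317 = 6.633... → 7.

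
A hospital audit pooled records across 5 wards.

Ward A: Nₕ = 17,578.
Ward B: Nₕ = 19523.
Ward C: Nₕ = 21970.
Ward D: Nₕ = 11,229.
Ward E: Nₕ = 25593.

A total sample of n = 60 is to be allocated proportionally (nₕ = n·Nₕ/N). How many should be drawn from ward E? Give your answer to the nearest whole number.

16

Share of ward E = 25593/95893 = 0.26689.
Allocate 60 × 0.26689 = 16.013... → 16.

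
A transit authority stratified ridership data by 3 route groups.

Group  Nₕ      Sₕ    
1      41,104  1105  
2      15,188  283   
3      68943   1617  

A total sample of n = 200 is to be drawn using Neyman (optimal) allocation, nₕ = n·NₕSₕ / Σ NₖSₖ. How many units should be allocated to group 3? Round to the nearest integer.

138

1: NₕSₕ = 41104·1105 = 45419920
2: NₕSₕ = 15188·283 = 4298204
3: NₕSₕ = 68943·1617 = 111480831
Σ NₕSₕ = 161198955.
n_3 = 200·111480831/161198955 = 138.315... → 138.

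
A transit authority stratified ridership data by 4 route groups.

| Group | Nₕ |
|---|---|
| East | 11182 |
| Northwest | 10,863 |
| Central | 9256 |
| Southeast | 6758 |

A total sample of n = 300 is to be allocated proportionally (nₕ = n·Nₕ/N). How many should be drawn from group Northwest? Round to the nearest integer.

N = 11182 + 10863 + 9256 + 6758 = 38059.
n_Northwest = 300·10863/38059 = 85.628... → 86.

86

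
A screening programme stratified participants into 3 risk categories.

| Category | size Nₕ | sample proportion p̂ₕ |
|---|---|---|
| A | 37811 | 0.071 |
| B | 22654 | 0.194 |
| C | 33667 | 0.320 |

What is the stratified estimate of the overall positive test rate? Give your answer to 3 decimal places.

0.190

Wₕ = Nₕ/N with N = 94132: 0.4017, 0.2407, 0.3577.
p̂_st = 0.4017·0.071 + 0.2407·0.194 + 0.3577·0.320 ≈ 0.18966... → 0.190.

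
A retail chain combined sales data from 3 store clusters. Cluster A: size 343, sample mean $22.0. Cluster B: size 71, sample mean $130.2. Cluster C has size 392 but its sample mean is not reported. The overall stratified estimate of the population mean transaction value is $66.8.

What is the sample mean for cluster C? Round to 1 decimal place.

94.5

N = 343 + 71 + 392 = 806.
Overall total = μ·N = 66.8·806 = 53840.8.
Subtract the known strata: 343·22.0 + 71·130.2 = 16790.2.
Remaining total for cluster C: 53840.8 − 16790.2 = 37050.6.
Divide by its size: 37050.6 / 392 = 94.517... → 94.5.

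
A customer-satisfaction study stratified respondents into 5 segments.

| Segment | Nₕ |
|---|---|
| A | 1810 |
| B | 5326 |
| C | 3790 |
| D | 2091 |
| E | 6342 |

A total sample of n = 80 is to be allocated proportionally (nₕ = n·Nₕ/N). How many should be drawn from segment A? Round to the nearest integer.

Share of segment A = 1810/19359 = 0.09350.
Allocate 80 × 0.09350 = 7.480... → 7.

7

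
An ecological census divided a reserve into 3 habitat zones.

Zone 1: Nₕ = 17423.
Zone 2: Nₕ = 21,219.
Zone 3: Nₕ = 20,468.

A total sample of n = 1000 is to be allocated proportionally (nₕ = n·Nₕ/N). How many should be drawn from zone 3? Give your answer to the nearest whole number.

346

Share of zone 3 = 20468/59110 = 0.34627.
Allocate 1000 × 0.34627 = 346.270... → 346.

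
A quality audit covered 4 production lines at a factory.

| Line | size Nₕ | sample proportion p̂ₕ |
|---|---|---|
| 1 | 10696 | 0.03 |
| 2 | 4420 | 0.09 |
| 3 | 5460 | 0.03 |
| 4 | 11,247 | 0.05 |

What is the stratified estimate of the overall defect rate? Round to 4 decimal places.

0.0454

N = 10696 + 4420 + 5460 + 11247 = 31823.
Overall proportion = Σ (Nₕ/N)·p̂ₕ.
Σ Nₕp̂ₕ = 320.88 + 397.8 + 163.8 + 562.35 = 1444.83.
1444.83 / 31823 = 0.045402... → 0.0454.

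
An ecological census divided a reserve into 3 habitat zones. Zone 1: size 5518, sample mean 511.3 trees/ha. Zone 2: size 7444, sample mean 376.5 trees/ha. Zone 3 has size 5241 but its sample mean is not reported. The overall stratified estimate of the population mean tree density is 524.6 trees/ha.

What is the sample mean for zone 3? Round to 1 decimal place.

N = 5518 + 7444 + 5241 = 18203.
Overall total = μ·N = 524.6·18203 = 9549293.8.
Subtract the known strata: 5518·511.3 + 7444·376.5 = 5624019.4.
Remaining total for zone 3: 9549293.8 − 5624019.4 = 3925274.4.
Divide by its size: 3925274.4 / 5241 = 748.955... → 749.0.

749.0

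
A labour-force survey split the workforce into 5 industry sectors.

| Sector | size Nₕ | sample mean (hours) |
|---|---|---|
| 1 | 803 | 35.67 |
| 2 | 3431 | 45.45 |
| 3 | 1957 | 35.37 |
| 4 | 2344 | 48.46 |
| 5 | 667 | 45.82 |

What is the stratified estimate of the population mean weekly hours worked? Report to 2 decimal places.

43.25

N = 9202; weights Wₕ = Nₕ/N = (0.0873, 0.3729, 0.2127, 0.2547, 0.0725).
x̄_st = Σ Wₕ·x̄ₕ = 0.0873·35.67 + 0.3729·45.45 + 0.2127·35.37 + 0.2547·48.46 + 0.0725·45.82 ≈ 43.2464...
→ 43.25.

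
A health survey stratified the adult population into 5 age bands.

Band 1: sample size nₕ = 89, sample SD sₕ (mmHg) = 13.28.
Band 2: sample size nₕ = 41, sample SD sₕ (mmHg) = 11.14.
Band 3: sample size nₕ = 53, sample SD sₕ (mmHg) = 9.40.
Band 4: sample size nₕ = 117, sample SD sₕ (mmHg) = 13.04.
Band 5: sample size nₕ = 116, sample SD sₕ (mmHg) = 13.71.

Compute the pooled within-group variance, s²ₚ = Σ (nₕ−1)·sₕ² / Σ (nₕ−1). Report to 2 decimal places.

Degrees of freedom: 88 + 40 + 52 + 116 + 115 = 411.
Σ(nₕ−1)sₕ² = 88·176.3584 + 40·124.0996 + 52·88.36 + 116·170.0416 + 115·187.9641 = 66418.9403.
s²ₚ = 66418.9403 / 411 = 161.6033... → 161.60.

161.60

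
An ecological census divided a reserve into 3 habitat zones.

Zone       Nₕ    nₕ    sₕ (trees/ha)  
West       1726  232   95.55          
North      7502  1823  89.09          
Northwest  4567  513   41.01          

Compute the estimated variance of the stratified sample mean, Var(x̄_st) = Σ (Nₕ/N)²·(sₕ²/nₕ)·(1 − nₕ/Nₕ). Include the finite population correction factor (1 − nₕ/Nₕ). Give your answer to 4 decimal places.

N = 13795. Term for each stratum: Wₕ²sₕ²/nₕ·(1−nₕ/Nₕ).
Var(x̄_st) = 0.5332384 + 0.9747130 + 0.3189580 = 1.8269094 → 1.8269.

1.8269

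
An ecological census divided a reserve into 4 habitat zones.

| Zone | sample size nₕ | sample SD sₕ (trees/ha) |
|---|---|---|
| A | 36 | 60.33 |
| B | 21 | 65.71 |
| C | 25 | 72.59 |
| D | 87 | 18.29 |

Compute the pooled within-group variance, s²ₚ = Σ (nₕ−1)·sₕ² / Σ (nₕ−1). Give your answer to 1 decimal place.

2236.2

Degrees of freedom: 35 + 20 + 24 + 86 = 165.
Σ(nₕ−1)sₕ² = 35·3639.7089 + 20·4317.8041 + 24·5269.3081 + 86·334.5241 = 368978.3605.
s²ₚ = 368978.3605 / 165 = 2236.232... → 2236.2.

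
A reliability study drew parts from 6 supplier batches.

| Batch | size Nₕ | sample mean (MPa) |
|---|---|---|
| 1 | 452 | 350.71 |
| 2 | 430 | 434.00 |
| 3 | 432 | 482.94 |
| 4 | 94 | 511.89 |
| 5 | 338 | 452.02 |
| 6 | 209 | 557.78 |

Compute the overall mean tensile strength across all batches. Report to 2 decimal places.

N = 1955; weights Wₕ = Nₕ/N = (0.2312, 0.2199, 0.2210, 0.0481, 0.1729, 0.1069).
x̄_st = Σ Wₕ·x̄ₕ = 0.2312·350.71 + 0.2199·434.00 + 0.2210·482.94 + 0.0481·511.89 + 0.1729·452.02 + 0.1069·557.78 ≈ 445.6509...
→ 445.65.

445.65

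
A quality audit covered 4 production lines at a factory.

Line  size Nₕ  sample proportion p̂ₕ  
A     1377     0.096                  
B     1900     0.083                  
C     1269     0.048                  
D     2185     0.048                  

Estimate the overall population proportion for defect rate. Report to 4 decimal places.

N = 1377 + 1900 + 1269 + 2185 = 6731.
Overall proportion = Σ (Nₕ/N)·p̂ₕ.
Σ Nₕp̂ₕ = 132.192 + 157.7 + 60.912 + 104.88 = 455.684.
455.684 / 6731 = 0.067699... → 0.0677.

0.0677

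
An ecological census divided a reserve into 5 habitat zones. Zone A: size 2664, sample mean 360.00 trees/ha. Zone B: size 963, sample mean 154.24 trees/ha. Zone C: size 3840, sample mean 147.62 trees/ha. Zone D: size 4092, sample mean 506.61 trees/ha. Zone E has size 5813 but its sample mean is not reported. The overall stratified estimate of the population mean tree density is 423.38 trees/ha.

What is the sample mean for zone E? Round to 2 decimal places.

620.59

Σ Nₕx̄ₕ = N·μ, so 5813·x̄_E = 17372·423.38 − (2664·360.00 + 963·154.24 + 3840·147.62 + 4092·506.61).
= 7354957.36 − 3747482.04 = 3607475.32.
x̄_E = 3607475.32 / 5813 = 620.5875... → 620.59.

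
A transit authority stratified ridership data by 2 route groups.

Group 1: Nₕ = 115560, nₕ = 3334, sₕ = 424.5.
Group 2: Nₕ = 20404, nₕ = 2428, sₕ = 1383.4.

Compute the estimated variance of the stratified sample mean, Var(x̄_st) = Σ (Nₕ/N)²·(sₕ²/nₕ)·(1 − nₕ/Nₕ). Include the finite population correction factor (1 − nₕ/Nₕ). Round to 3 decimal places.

N = 135964; Wₕ = Nₕ/N.
group 1: (115560/135964)²·424.5²/3334·(1 − 3334/115560) = 37.917784
group 2: (20404/135964)²·1383.4²/2428·(1 − 2428/20404) = 15.638942
Sum = 53.556726 → 53.557.

53.557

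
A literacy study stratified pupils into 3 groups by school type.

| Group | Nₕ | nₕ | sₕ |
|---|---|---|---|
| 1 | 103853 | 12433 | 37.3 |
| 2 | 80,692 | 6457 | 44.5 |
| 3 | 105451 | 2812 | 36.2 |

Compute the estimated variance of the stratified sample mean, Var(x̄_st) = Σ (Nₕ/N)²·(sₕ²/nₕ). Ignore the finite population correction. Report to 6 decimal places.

0.099716

N = 289996; Wₕ = Nₕ/N.
group 1: (103853/289996)²·37.3²/12433 = 0.014351451
group 2: (80692/289996)²·44.5²/6457 = 0.023744672
group 3: (105451/289996)²·36.2²/2812 = 0.061619648
Sum = 0.099715771 → 0.099716.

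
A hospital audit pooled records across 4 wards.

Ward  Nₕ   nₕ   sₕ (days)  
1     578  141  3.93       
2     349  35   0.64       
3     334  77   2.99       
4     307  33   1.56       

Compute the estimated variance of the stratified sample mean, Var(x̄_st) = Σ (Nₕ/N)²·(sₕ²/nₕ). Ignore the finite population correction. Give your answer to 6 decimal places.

0.023559

N = 1568. Term for each stratum: Wₕ²sₕ²/nₕ.
Var(x̄_st) = 0.014884339 + 0.000579763 + 0.005268081 + 0.002826961 = 0.023559145 → 0.023559.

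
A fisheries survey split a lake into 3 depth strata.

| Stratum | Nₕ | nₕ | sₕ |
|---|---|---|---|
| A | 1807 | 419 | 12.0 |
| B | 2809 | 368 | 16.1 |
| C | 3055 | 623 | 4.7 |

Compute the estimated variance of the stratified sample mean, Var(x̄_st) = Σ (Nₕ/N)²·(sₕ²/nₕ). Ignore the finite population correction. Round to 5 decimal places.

0.11914

N = 7671; Wₕ = Nₕ/N.
stratum A: (1807/7671)²·12.0²/419 = 0.01907044
stratum B: (2809/7671)²·16.1²/368 = 0.09445032
stratum C: (3055/7671)²·4.7²/623 = 0.00562375
Sum = 0.11914452 → 0.11914.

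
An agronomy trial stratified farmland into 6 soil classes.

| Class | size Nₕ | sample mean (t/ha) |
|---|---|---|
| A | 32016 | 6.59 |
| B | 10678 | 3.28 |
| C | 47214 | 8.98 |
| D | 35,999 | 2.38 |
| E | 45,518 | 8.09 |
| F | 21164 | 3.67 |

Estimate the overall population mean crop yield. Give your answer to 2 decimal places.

N = 32016 + 10678 + 47214 + 35999 + 45518 + 21164 = 192589.
Overall mean = Σ (Nₕ/N)·x̄ₕ — weight by population share, not a simple average.
Σ Nₕx̄ₕ = 32016·6.59 + 10678·3.28 + 47214·8.98 + 35999·2.38 + 45518·8.09 + 21164·3.67 = 210985.44 + 35023.84 + 423981.72 + 85677.62 + 368240.62 + 77671.88 = 1201581.12.
Divide by N: 1201581.12 / 192589 = 6.2391... → 6.24.

6.24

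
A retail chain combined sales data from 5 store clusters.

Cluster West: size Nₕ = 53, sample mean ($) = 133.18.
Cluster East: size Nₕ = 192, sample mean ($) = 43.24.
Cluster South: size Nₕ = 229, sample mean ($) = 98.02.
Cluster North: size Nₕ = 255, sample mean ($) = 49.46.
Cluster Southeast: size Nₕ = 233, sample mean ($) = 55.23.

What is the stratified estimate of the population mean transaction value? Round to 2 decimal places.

65.79

x̄_st = (Σ Nₕx̄ₕ) / (Σ Nₕ) = (53·133.18 + 192·43.24 + 229·98.02 + 255·49.46 + 233·55.23) / 962
= 63288.09 / 962 = 65.7880... → 65.79.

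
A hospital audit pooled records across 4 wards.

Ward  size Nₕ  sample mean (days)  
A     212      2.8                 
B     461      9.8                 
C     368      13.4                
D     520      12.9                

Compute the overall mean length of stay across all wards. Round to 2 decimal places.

10.73

N = 212 + 461 + 368 + 520 = 1561.
The stratified mean weights each stratum mean by its population share Nₕ/N.
Σ Nₕx̄ₕ = 212·2.8 + 461·9.8 + 368·13.4 + 520·12.9 = 593.6 + 4517.8 + 4931.2 + 6708 = 16750.6.
Divide by N: 16750.6 / 1561 = 10.7307... → 10.73.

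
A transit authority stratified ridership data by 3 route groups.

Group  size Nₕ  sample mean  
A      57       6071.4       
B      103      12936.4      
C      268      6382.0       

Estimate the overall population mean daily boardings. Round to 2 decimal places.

N = 57 + 103 + 268 = 428.
Weight each subgroup mean by Nₕ/N and sum.
Σ Nₕx̄ₕ = 57·6071.4 + 103·12936.4 + 268·6382.0 = 346069.8 + 1332449.2 + 1710376 = 3388895.
Divide by N: 3388895 / 428 = 7917.9790... → 7917.98.

7917.98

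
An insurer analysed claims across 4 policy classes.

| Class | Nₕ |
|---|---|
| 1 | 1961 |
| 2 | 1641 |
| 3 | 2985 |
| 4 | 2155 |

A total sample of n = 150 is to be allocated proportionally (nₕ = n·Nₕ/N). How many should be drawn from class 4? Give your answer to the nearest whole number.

N = 1961 + 1641 + 2985 + 2155 = 8742.
n_4 = 150·2155/8742 = 36.977... → 37.

37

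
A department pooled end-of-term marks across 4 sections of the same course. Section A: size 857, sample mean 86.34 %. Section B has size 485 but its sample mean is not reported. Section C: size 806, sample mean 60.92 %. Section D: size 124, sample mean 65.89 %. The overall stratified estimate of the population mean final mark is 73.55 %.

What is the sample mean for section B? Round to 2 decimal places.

73.90

Σ Nₕx̄ₕ = N·μ, so 485·x̄_B = 2272·73.55 − (857·86.34 + 806·60.92 + 124·65.89).
= 167105.6 − 131265.26 = 35840.34.
x̄_B = 35840.34 / 485 = 73.8976... → 73.90.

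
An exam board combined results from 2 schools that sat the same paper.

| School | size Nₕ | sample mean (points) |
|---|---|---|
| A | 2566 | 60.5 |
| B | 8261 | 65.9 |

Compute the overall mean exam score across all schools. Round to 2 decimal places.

64.62

N = 10827; weights Wₕ = Nₕ/N = (0.2370, 0.7630).
x̄_st = Σ Wₕ·x̄ₕ = 0.2370·60.5 + 0.7630·65.9 ≈ 64.6202...
→ 64.62.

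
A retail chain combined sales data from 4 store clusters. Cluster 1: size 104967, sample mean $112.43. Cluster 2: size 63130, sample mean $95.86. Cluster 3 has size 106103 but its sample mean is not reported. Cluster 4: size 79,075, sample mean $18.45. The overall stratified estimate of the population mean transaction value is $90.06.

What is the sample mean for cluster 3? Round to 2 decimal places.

117.85

Σ Nₕx̄ₕ = N·μ, so 106103·x̄_3 = 353275·90.06 − (104967·112.43 + 63130·95.86 + 79075·18.45).
= 31815946.5 − 19312015.36 = 12503931.14.
x̄_3 = 12503931.14 / 106103 = 117.8471... → 117.85.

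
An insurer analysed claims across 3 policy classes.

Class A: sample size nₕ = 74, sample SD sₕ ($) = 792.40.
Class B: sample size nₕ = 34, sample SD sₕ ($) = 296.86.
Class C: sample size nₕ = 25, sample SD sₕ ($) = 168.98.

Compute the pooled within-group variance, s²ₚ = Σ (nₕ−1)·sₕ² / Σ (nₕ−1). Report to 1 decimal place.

A: (74−1)·792.40² = 73·627897.76 = 45836536.48
B: (34−1)·296.86² = 33·88125.8596 = 2908153.3668
C: (25−1)·168.98² = 24·28554.2404 = 685301.7696
Numerator = 49429991.6164; denominator = Σ(nₕ−1) = 130.
s²ₚ = 49429991.6164/130 = 380230.705... → 380230.7.

380230.7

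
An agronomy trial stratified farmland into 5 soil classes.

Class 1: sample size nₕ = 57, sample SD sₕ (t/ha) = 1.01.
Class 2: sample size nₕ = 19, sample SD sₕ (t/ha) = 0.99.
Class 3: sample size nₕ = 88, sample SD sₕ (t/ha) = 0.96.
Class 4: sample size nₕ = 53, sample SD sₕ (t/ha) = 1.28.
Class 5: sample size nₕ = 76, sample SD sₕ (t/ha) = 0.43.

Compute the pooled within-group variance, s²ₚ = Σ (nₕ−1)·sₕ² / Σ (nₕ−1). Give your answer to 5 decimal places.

0.88198

1: (57−1)·1.01² = 56·1.0201 = 57.1256
2: (19−1)·0.99² = 18·0.9801 = 17.6418
3: (88−1)·0.96² = 87·0.9216 = 80.1792
4: (53−1)·1.28² = 52·1.6384 = 85.1968
5: (76−1)·0.43² = 75·0.1849 = 13.8675
Numerator = 254.0109; denominator = Σ(nₕ−1) = 288.
s²ₚ = 254.0109/288 = 0.8819823... → 0.88198.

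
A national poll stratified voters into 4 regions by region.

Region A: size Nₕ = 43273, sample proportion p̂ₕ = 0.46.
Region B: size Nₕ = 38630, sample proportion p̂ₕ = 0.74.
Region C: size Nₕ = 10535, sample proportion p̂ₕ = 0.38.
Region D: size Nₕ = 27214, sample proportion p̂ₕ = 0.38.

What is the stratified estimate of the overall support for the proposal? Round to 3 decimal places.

0.525

N = 43273 + 38630 + 10535 + 27214 = 119652.
Overall proportion = Σ (Nₕ/N)·p̂ₕ.
Σ Nₕp̂ₕ = 19905.58 + 28586.2 + 4003.3 + 10341.32 = 62836.4.
62836.4 / 119652 = 0.52516... → 0.525.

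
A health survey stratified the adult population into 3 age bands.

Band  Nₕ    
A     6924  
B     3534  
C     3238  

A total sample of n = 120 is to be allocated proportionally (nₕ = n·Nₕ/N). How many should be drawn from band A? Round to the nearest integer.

Share of band A = 6924/13696 = 0.50555.
Allocate 120 × 0.50555 = 60.666... → 61.

61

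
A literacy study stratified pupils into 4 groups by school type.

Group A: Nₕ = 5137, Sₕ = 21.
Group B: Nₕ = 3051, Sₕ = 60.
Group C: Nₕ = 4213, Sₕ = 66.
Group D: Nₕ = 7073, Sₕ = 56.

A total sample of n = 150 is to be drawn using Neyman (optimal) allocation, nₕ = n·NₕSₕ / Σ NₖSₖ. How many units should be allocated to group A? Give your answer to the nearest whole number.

Σ NₕSₕ = 5137·21 + 3051·60 + 4213·66 + 7073·56 = 965083.
Share for A: 107877/965083 = 0.11178.
n_A = 150 × 0.11178 = 16.767... → 17.

17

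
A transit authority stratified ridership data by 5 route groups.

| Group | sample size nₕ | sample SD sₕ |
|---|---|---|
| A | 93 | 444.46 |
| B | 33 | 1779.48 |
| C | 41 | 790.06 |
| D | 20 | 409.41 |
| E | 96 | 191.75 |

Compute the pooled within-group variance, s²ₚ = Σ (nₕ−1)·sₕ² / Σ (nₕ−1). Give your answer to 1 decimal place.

Degrees of freedom: 92 + 32 + 40 + 19 + 95 = 278.
Σ(nₕ−1)sₕ² = 92·197544.6916 + 32·3166549.0704 + 40·624194.8036 + 19·167616.5481 + 95·36768.0625 = 151149154.3754.
s²ₚ = 151149154.3754 / 278 = 543701.994... → 543702.0.

543702.0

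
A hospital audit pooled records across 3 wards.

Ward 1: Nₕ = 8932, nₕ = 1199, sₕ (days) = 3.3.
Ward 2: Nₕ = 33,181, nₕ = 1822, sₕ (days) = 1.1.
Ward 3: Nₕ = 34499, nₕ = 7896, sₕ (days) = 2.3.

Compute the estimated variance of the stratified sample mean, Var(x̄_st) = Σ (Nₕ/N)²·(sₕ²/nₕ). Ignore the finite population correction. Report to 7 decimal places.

N = 76612; Wₕ = Nₕ/N.
ward 1: (8932/76612)²·3.3²/1199 = 0.0001234561
ward 2: (33181/76612)²·1.1²/1822 = 0.0001245725
ward 3: (34499/76612)²·2.3²/7896 = 0.0001358526
Sum = 0.0003838812 → 0.0003839.

0.0003839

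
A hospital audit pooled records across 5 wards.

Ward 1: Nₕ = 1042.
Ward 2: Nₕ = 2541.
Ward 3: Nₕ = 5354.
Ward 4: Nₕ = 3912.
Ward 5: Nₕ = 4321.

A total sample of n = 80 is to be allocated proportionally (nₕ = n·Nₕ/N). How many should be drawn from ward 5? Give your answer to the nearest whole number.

20

N = 1042 + 2541 + 5354 + 3912 + 4321 = 17170.
n_5 = 80·4321/17170 = 20.133... → 20.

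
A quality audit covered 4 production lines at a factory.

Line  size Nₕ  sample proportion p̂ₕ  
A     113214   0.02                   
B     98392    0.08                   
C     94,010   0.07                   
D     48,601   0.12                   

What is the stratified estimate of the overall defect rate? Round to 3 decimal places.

0.064

Wₕ = Nₕ/N with N = 354217: 0.3196, 0.2778, 0.2654, 0.1372.
p̂_st = 0.3196·0.02 + 0.2778·0.08 + 0.2654·0.07 + 0.1372·0.12 ≈ 0.06366... → 0.064.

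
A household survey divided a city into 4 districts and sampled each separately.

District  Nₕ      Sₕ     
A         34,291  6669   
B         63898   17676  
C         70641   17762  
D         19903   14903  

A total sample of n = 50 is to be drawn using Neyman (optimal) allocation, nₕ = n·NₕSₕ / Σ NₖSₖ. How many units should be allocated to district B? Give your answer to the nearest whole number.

19

Σ NₕSₕ = 34291·6669 + 63898·17676 + 70641·17762 + 19903·14903 = 2909487578.
Share for B: 1129461048/2909487578 = 0.38820.
n_B = 50 × 0.38820 = 19.410... → 19.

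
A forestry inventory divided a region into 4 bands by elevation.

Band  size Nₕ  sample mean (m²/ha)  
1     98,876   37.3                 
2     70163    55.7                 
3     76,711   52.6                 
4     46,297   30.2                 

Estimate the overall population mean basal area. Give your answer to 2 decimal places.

N = 98876 + 70163 + 76711 + 46297 = 292047.
Weight each subgroup mean by Nₕ/N and sum.
Σ Nₕx̄ₕ = 98876·37.3 + 70163·55.7 + 76711·52.6 + 46297·30.2 = 3688074.8 + 3908079.1 + 4034998.6 + 1398169.4 = 13029321.9.
Divide by N: 13029321.9 / 292047 = 44.6138... → 44.61.

44.61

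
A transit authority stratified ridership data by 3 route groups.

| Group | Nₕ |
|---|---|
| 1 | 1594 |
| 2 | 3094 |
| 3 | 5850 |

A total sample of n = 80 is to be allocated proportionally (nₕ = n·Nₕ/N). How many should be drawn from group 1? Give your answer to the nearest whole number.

N = 1594 + 3094 + 5850 = 10538.
n_1 = 80·1594/10538 = 12.101... → 12.

12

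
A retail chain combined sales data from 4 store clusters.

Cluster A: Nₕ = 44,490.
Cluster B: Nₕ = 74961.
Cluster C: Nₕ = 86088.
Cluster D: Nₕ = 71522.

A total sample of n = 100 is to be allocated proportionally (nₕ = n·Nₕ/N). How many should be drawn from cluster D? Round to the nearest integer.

Share of cluster D = 71522/277061 = 0.25815.
Allocate 100 × 0.25815 = 25.815... → 26.

26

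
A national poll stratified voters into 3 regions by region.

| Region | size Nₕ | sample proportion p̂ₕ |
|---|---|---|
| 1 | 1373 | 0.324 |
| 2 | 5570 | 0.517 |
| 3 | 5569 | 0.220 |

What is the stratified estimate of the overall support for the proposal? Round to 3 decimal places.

0.364

N = 1373 + 5570 + 5569 = 12512.
Overall proportion = Σ (Nₕ/N)·p̂ₕ.
Σ Nₕp̂ₕ = 444.852 + 2879.69 + 1225.18 = 4549.722.
4549.722 / 12512 = 0.36363... → 0.364.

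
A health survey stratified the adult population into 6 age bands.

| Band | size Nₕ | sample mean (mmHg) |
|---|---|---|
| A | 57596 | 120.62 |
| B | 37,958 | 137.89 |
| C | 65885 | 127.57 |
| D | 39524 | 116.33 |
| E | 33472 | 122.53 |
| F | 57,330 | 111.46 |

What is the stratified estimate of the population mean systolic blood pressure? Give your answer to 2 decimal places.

x̄_st = (Σ Nₕx̄ₕ) / (Σ Nₕ) = (57596·120.62 + 37958·137.89 + 65885·127.57 + 39524·116.33 + 33472·122.53 + 57330·111.46) / 291765
= 35675360.47 / 291765 = 122.2743... → 122.27.

122.27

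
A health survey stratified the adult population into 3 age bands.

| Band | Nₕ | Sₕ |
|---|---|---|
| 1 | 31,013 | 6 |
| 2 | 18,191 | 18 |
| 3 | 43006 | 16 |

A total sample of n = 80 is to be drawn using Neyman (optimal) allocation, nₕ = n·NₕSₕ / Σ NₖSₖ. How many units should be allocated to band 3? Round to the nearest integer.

46

1: NₕSₕ = 31013·6 = 186078
2: NₕSₕ = 18191·18 = 327438
3: NₕSₕ = 43006·16 = 688096
Σ NₕSₕ = 1201612.
n_3 = 80·688096/1201612 = 45.812... → 46.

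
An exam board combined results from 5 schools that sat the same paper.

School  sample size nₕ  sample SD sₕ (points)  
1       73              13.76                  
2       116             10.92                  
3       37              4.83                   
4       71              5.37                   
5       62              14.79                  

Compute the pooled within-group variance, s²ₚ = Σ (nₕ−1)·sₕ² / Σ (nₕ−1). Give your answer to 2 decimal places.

1: (73−1)·13.76² = 72·189.3376 = 13632.3072
2: (116−1)·10.92² = 115·119.2464 = 13713.336
3: (37−1)·4.83² = 36·23.3289 = 839.8404
4: (71−1)·5.37² = 70·28.8369 = 2018.583
5: (62−1)·14.79² = 61·218.7441 = 13343.3901
Numerator = 43547.4567; denominator = Σ(nₕ−1) = 354.
s²ₚ = 43547.4567/354 = 123.0154... → 123.02.

123.02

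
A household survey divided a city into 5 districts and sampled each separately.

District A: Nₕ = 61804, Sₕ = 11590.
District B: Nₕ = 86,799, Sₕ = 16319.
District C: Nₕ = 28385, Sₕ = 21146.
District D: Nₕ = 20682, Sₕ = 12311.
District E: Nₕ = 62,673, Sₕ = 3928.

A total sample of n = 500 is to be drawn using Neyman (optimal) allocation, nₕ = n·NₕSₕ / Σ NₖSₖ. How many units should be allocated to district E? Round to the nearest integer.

38

Σ NₕSₕ = 61804·11590 + 86799·16319 + 28385·21146 + 20682·12311 + 62673·3928 = 3233806097.
Share for E: 246179544/3233806097 = 0.07613.
n_E = 500 × 0.07613 = 38.063... → 38.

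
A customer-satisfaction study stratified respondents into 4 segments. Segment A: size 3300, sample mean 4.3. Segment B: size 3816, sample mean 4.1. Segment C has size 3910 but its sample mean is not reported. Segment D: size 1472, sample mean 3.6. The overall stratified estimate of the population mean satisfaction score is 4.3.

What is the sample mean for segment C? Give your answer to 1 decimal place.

4.8

Σ Nₕx̄ₕ = N·μ, so 3910·x̄_C = 12498·4.3 − (3300·4.3 + 3816·4.1 + 1472·3.6).
= 53741.4 − 35134.8 = 18606.6.
x̄_C = 18606.6 / 3910 = 4.759... → 4.8.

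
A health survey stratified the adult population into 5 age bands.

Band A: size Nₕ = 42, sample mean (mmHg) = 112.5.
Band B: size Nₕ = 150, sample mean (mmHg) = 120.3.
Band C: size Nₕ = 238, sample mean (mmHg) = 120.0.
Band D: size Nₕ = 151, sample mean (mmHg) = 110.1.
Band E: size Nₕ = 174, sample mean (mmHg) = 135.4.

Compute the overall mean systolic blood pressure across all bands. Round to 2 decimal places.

N = 42 + 150 + 238 + 151 + 174 = 755.
The stratified mean weights each stratum mean by its population share Nₕ/N.
Σ Nₕx̄ₕ = 42·112.5 + 150·120.3 + 238·120.0 + 151·110.1 + 174·135.4 = 4725 + 18045 + 28560 + 16625.1 + 23559.6 = 91514.7.
Divide by N: 91514.7 / 755 = 121.2115... → 121.21.

121.21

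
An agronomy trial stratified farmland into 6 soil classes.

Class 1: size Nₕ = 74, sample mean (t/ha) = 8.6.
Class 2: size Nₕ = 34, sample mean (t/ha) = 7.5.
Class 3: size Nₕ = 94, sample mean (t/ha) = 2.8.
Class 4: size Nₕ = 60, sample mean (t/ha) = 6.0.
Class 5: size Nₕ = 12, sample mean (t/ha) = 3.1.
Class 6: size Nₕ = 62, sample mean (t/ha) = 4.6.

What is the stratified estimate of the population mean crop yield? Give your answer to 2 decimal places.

N = 74 + 34 + 94 + 60 + 12 + 62 = 336.
Overall mean = Σ (Nₕ/N)·x̄ₕ — weight by population share, not a simple average.
Σ Nₕx̄ₕ = 74·8.6 + 34·7.5 + 94·2.8 + 60·6.0 + 12·3.1 + 62·4.6 = 636.4 + 255 + 263.2 + 360 + 37.2 + 285.2 = 1837.
Divide by N: 1837 / 336 = 5.4673... → 5.47.

5.47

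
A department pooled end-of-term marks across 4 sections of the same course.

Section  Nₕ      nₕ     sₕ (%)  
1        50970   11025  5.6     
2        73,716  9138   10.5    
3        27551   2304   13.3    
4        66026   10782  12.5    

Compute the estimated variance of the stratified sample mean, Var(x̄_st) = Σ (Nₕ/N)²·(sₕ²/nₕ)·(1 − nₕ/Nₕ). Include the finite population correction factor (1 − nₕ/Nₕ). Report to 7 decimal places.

0.0035578

N = 218263. Term for each stratum: Wₕ²sₕ²/nₕ·(1−nₕ/Nₕ).
Var(x̄_st) = 0.0001215666 + 0.0012056286 + 0.0011210054 + 0.0011095850 = 0.0035577856 → 0.0035578.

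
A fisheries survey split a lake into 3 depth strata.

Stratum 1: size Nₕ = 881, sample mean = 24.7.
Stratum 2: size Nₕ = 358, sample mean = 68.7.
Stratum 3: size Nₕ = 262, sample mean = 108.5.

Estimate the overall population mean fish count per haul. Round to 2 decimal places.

49.82

x̄_st = (Σ Nₕx̄ₕ) / (Σ Nₕ) = (881·24.7 + 358·68.7 + 262·108.5) / 1501
= 74782.3 / 1501 = 49.8217... → 49.82.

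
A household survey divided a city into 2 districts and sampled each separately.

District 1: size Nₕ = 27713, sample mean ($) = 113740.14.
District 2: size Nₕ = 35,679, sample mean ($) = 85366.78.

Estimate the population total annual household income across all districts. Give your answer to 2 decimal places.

Population total = Σ Nₕ·x̄ₕ (each stratum's size times its mean).
27713·113740.14 + 35679·85366.78 = 3152080499.82 + 3045801343.62 = 6197881843.44.

6197881843.44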